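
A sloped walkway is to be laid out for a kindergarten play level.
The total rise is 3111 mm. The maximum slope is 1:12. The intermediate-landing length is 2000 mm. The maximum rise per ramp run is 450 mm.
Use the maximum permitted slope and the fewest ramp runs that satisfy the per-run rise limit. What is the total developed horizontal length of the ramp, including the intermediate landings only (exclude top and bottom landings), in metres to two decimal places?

49.33 m

At most 450 each: 3111/450 = 6.91, giving 7 ramp runs. That means 6 intermediate landings.
Horizontal run for 3111 mm of rise at 1:12 is 3111 × 12 = 37332 mm.
6 intermediate landings contribute 6 × 2000 = 12000 mm.
Total developed length = 37332 + 12000 = 49332 mm.
= 49.33 m.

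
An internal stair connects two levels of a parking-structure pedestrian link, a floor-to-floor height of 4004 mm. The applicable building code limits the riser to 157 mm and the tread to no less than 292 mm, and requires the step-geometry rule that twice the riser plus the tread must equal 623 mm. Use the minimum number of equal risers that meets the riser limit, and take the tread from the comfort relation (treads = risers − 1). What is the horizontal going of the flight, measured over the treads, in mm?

At most 157 each: 4004/157 = 25.50, giving 26 risers.
Riser R = 4004 / 26 = 154 mm, within the 157 mm limit.
Tread T = 623 − 2 × 154 = 315 mm (≥ 292 mm).
Going = (26 − 1) × 315 = 7875 mm.

7875 mm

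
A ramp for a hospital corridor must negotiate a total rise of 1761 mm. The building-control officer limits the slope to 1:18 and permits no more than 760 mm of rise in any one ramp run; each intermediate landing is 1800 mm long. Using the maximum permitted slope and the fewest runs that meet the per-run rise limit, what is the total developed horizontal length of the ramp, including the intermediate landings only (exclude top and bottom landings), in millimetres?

⌈1761/760⌉ = 3 ramp runs. That means 2 intermediate landings.
Horizontal run for 1761 mm of rise at 1:18 is 1761 × 18 = 31698 mm.
Intermediate landings: 2 × 1800 = 3600 mm.
Developed length = 31698 + 3600 = 35298 mm.

35298 mm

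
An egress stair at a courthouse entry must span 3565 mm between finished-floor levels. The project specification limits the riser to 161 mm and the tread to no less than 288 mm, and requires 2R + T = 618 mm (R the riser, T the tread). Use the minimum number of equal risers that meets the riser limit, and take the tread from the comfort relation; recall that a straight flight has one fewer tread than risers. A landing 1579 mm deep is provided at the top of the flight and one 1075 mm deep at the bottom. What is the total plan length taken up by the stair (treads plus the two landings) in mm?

9430 mm

⌈3565/161⌉ = 23 risers.
R = 3565 ÷ 23 = 155 mm.
From 2R + T = 618: T = 618 − 310 = 308 mm.
Going = (23 − 1) × 308 = 6776 mm.
Add landings: 6776 + 1579 + 1075 = 9430 mm.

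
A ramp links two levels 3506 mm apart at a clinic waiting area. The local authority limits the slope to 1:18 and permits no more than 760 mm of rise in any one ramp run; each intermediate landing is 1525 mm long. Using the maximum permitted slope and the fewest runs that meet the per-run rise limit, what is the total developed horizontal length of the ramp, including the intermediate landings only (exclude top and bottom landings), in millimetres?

69208 mm

3506 / 760 = 4.61, so 5 ramp runs are needed. That means 4 intermediate landings.
Ramp run (horizontal) at 1:18: 3506 × 18 = 63108 mm.
4 intermediate landings contribute 4 × 1525 = 6100 mm.
Developed length = 63108 + 6100 = 69208 mm.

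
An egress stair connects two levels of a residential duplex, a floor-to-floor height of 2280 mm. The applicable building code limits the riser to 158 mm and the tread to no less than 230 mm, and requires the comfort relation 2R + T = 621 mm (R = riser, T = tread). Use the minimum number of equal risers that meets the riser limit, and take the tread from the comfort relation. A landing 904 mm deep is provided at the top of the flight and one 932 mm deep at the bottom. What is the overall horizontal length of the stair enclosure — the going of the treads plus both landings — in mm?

⌈2280/158⌉ = 15 risers.
Each riser is 2280/15 = 152 mm (≤ 158 mm).
From 2R + T = 621: T = 621 − 304 = 317 mm.
Going = (15 − 1) × 317 = 4438 mm.
Add landings: 4438 + 904 + 932 = 6274 mm.

6274 mm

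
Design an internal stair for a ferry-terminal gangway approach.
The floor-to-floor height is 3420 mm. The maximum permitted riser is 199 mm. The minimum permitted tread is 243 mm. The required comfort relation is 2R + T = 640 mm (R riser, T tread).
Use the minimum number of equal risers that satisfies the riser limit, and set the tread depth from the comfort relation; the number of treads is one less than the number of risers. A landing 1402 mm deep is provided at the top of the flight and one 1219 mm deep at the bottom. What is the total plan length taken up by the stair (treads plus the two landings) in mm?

7041 mm

3420 / 199 = 17.186 → round up to 18 risers.
Riser R = 3420 / 18 = 190 mm, within the 199 mm limit.
T = 640 − 2·190 = 260 mm, which satisfies the 243 mm minimum.
Treads = 18 − 1 = 17; going = 17 × 260 = 4420 mm.
Enclosure = 4420 + 1402 + 1219 = 7041 mm.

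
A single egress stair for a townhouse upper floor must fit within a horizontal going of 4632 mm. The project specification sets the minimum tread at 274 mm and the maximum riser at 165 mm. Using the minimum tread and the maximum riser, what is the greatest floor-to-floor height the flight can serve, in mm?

4632 / 274 = 16.91, so 16 treads fit.
Risers = treads + 1 = 17.
Maximum height = 17 × 165 = 2805 mm.

2805 mm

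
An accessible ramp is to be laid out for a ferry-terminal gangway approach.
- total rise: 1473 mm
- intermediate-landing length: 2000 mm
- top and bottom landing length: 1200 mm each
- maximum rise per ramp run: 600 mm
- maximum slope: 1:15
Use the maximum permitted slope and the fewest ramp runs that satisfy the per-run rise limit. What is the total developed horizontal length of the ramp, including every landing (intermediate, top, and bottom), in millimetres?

1473 / 600 = 2.46, so 3 ramp runs are needed. That means 2 intermediate landings.
Horizontal run for 1473 mm of rise at 1:15 is 1473 × 15 = 22095 mm.
2 intermediate landings contribute 2 × 2000 = 4000 mm.
Top and bottom landings: 2 × 1200 = 2400 mm.
Total = 22095 + 4000 + 2400 = 28495 mm.

28495 mm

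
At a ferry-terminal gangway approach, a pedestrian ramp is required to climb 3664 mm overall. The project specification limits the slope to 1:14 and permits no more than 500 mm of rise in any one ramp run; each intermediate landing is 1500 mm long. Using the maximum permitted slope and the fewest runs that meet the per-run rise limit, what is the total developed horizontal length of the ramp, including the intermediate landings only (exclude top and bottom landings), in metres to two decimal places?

61.80 m

3664 / 500 = 7.328 → round up to 8 ramp runs. That means 7 intermediate landings.
Ramp run (horizontal) at 1:14: 3664 × 14 = 51296 mm.
7 intermediate landings contribute 7 × 1500 = 10500 mm.
Total developed length = 51296 + 10500 = 61796 mm.
= 61.80 m.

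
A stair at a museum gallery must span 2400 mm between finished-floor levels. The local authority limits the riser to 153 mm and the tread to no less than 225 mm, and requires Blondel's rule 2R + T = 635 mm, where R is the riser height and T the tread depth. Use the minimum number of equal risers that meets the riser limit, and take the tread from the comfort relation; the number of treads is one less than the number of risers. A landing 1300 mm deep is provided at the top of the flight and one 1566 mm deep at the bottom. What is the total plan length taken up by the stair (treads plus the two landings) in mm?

⌈2400/153⌉ = 16 risers.
Each riser is 2400/16 = 150 mm (≤ 153 mm).
T = 635 − 2·150 = 335 mm, which satisfies the 225 mm minimum.
Treads = 16 − 1 = 15; going = 15 × 335 = 5025 mm.
Enclosure = 5025 + 1300 + 1566 = 7891 mm.

7891 mm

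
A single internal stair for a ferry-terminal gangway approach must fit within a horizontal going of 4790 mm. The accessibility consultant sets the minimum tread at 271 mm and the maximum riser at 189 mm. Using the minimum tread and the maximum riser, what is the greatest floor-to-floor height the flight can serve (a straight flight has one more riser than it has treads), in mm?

3402 mm

4790 / 271 = 17.68, so 17 treads fit.
Risers = treads + 1 = 18.
Maximum height = 18 × 189 = 3402 mm.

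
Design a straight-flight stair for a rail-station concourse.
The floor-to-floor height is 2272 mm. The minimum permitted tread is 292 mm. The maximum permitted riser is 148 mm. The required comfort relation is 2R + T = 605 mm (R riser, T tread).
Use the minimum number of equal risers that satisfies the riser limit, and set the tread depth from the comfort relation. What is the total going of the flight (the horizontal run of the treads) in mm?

At most 148 each: 2272/148 = 15.35, giving 16 risers.
R = 2272 ÷ 16 = 142 mm.
From 2R + T = 605: T = 605 − 284 = 321 mm.
Treads = 16 − 1 = 15; going = 15 × 321 = 4815 mm.

4815 mm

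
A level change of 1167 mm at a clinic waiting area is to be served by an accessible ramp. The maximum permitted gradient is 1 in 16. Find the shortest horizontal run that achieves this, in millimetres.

At 1:16 the run is 16 × 1167 = 18672 mm.

18672 mm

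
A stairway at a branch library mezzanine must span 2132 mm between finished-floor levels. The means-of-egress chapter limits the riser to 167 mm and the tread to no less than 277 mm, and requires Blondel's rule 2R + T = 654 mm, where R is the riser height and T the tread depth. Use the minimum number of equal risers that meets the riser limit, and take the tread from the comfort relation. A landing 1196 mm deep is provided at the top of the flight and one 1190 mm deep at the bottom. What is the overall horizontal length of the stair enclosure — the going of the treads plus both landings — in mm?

6298 mm

⌈2132/167⌉ = 13 risers.
Each riser is 2132/13 = 164 mm (≤ 167 mm).
From 2R + T = 654: T = 654 − 328 = 326 mm.
Treads = 13 − 1 = 12; going = 12 × 326 = 3912 mm.
Enclosure = 3912 + 1196 + 1190 = 6298 mm.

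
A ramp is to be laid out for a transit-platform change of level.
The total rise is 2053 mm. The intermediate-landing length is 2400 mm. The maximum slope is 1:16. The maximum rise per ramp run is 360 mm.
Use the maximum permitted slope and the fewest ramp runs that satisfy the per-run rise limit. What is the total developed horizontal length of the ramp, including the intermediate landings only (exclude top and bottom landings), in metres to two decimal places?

2053 / 360 = 5.70, so 6 ramp runs are needed. That means 5 intermediate landings.
Horizontal run for 2053 mm of rise at 1:16 is 2053 × 16 = 32848 mm.
Intermediate landings: 5 × 2400 = 12000 mm.
Total developed length = 32848 + 12000 = 44848 mm.
= 44.85 m.

44.85 m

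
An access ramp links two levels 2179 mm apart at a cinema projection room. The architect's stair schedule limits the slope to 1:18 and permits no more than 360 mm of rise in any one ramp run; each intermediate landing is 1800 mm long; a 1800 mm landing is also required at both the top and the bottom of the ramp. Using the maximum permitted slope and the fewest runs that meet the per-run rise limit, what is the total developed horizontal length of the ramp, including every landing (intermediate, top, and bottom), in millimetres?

53622 mm

At most 360 each: 2179/360 = 6.05, giving 7 ramp runs. That means 6 intermediate landings.
Horizontal run for 2179 mm of rise at 1:18 is 2179 × 18 = 39222 mm.
6 intermediate landings contribute 6 × 1800 = 10800 mm.
Top and bottom landings: 2 × 1800 = 3600 mm.
Total = 39222 + 10800 + 3600 = 53622 mm.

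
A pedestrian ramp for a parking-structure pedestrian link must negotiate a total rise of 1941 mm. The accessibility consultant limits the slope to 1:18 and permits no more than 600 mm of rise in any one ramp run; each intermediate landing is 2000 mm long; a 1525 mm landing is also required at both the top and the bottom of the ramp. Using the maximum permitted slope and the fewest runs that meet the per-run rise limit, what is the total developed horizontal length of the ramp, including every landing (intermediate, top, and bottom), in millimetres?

1941 / 600 = 3.235 → round up to 4 ramp runs. That means 3 intermediate landings.
Ramp run (horizontal) at 1:18: 1941 × 18 = 34938 mm.
3 intermediate landings contribute 3 × 2000 = 6000 mm.
Top and bottom landings: 2 × 1525 = 3050 mm.
Total = 34938 + 6000 + 3050 = 43988 mm.

43988 mm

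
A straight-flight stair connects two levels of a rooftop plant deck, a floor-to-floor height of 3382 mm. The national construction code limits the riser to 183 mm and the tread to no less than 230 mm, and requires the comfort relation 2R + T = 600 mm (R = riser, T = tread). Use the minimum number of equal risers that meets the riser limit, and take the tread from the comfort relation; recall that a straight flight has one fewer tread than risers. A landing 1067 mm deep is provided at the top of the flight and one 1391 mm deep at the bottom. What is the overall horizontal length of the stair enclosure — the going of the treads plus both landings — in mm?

6850 mm

3382 / 183 = 18.48, so 19 risers are needed.
R = 3382 ÷ 19 = 178 mm.
Tread T = 600 − 2 × 178 = 244 mm (≥ 230 mm).
Treads = 19 − 1 = 18; going = 18 × 244 = 4392 mm.
Add landings: 4392 + 1067 + 1391 = 6850 mm.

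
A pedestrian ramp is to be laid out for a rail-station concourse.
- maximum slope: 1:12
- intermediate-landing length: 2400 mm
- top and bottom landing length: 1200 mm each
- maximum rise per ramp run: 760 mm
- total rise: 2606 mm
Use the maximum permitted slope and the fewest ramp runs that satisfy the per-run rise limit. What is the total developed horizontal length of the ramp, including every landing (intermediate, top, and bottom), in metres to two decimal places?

40.87 m

⌈2606/760⌉ = 4 ramp runs. That means 3 intermediate landings.
Ramp run (horizontal) at 1:12: 2606 × 12 = 31272 mm.
3 intermediate landings contribute 3 × 2400 = 7200 mm.
Top and bottom landings: 2 × 1200 = 2400 mm.
Total = 31272 + 7200 + 2400 = 40872 mm.
= 40.87 m.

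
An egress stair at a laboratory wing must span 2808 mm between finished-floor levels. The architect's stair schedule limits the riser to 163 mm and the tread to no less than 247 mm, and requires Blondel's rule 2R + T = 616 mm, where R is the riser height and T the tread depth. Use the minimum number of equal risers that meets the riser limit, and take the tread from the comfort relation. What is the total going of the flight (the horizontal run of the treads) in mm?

5168 mm

At most 163 each: 2808/163 = 17.23, giving 18 risers.
Riser R = 2808 / 18 = 156 mm, within the 163 mm limit.
T = 616 − 2·156 = 304 mm, which satisfies the 247 mm minimum.
Treads = 18 − 1 = 17; going = 17 × 304 = 5168 mm.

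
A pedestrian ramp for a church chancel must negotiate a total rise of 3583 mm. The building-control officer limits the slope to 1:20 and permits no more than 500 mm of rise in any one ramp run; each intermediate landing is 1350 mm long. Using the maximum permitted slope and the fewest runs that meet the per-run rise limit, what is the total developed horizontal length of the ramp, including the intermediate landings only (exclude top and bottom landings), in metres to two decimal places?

81.11 m

At most 500 each: 3583/500 = 7.17, giving 8 ramp runs. That means 7 intermediate landings.
Horizontal run for 3583 mm of rise at 1:20 is 3583 × 20 = 71660 mm.
7 intermediate landings contribute 7 × 1350 = 9450 mm.
Developed length = 71660 + 9450 = 81110 mm.
= 81.11 m.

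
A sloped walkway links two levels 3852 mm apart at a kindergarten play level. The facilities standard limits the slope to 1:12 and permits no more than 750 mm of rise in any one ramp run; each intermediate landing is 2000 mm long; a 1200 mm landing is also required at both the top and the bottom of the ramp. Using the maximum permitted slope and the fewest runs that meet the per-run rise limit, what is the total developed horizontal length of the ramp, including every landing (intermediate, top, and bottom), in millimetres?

58624 mm

⌈3852/750⌉ = 6 ramp runs. That means 5 intermediate landings.
Horizontal run for 3852 mm of rise at 1:12 is 3852 × 12 = 46224 mm.
Intermediate landings: 5 × 2000 = 10000 mm.
Top and bottom landings: 2 × 1200 = 2400 mm.
Total = 46224 + 10000 + 2400 = 58624 mm.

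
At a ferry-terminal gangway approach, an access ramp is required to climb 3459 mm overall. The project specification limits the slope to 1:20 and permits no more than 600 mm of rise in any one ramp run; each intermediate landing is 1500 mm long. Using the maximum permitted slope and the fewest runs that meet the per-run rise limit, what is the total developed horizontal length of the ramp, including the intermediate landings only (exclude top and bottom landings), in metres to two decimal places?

76.68 m

3459 / 600 = 5.765 → round up to 6 ramp runs. That means 5 intermediate landings.
Horizontal run for 3459 mm of rise at 1:20 is 3459 × 20 = 69180 mm.
5 intermediate landings contribute 5 × 1500 = 7500 mm.
Developed length = 69180 + 7500 = 76680 mm.
= 76.68 m.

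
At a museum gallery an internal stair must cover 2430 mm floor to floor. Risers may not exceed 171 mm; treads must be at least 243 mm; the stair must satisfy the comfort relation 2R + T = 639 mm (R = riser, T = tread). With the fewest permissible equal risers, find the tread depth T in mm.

315 mm

2430 / 171 = 14.21, so 15 risers are needed.
Each riser is 2430/15 = 162 mm (≤ 171 mm).
T = 639 − 2·162 = 315 mm, which satisfies the 243 mm minimum.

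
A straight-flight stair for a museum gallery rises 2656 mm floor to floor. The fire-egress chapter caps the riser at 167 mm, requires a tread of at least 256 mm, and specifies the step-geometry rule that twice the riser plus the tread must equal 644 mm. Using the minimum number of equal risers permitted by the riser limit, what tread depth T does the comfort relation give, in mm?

312 mm

2656 / 167 = 15.904 → round up to 16 risers.
R = 2656 ÷ 16 = 166 mm.
From 2R + T = 644: T = 644 − 332 = 312 mm.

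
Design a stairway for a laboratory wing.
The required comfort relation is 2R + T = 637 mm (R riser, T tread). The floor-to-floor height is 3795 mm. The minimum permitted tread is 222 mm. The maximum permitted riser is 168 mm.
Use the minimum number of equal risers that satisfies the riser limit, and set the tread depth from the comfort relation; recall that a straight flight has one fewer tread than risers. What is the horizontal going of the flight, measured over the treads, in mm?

3795 / 168 = 22.589 → round up to 23 risers.
Each riser is 3795/23 = 165 mm (≤ 168 mm).
Tread T = 637 − 2 × 165 = 307 mm (≥ 222 mm).
Going = (23 − 1) × 307 = 6754 mm.

6754 mm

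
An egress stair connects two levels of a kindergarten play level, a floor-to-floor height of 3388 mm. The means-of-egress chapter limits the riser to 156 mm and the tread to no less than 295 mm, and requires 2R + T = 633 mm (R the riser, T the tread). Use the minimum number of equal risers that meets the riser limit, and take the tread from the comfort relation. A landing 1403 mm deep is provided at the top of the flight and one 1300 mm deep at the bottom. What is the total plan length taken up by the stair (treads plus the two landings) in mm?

9528 mm

⌈3388/156⌉ = 22 risers.
Each riser is 3388/22 = 154 mm (≤ 156 mm).
T = 633 − 2·154 = 325 mm, which satisfies the 295 mm minimum.
22 risers give 21 treads; going = 21 × 325 = 6825 mm.
Add landings: 6825 + 1403 + 1300 = 9528 mm.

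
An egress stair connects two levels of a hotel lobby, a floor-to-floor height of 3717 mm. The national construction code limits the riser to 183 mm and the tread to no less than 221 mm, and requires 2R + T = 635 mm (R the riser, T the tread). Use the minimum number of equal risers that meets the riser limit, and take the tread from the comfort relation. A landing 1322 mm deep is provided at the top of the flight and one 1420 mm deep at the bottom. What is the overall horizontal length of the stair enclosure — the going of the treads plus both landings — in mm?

3717 / 183 = 20.31, so 21 risers are needed.
Each riser is 3717/21 = 177 mm (≤ 183 mm).
Tread T = 635 − 2 × 177 = 281 mm (≥ 221 mm).
21 risers give 20 treads; going = 20 × 281 = 5620 mm.
Enclosure = 5620 + 1322 + 1420 = 8362 mm.

8362 mm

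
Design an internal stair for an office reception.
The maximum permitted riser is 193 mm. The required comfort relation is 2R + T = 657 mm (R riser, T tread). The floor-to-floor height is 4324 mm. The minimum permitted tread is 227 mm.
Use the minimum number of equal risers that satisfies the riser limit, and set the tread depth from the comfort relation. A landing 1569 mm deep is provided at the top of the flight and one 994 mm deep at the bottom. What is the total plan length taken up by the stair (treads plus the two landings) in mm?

8745 mm

4324 / 193 = 22.404 → round up to 23 risers.
Riser R = 4324 / 23 = 188 mm, within the 193 mm limit.
Tread T = 657 − 2 × 188 = 281 mm (≥ 227 mm).
Treads = 23 − 1 = 22; going = 22 × 281 = 6182 mm.
Enclosure = 6182 + 1569 + 994 = 8745 mm.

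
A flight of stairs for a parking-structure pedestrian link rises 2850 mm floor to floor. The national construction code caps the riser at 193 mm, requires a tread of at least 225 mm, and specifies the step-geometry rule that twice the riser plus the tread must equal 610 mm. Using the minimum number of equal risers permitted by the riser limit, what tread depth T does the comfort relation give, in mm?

230 mm

At most 193 each: 2850/193 = 14.77, giving 15 risers.
Each riser is 2850/15 = 190 mm (≤ 193 mm).
Tread T = 610 − 2 × 190 = 230 mm (≥ 225 mm).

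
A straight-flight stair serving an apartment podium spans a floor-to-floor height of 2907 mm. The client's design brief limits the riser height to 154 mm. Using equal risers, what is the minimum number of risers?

At most 154 each: 2907/154 = 18.88, giving 19 risers.

19 risers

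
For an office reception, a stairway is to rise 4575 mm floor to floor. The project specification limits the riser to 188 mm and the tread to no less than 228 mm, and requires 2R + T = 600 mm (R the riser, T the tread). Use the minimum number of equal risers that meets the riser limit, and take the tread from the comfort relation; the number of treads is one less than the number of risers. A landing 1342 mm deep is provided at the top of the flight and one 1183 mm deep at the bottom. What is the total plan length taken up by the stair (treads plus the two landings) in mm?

8141 mm

4575 / 188 = 24.335 → round up to 25 risers.
Riser R = 4575 / 25 = 183 mm, within the 188 mm limit.
From 2R + T = 600: T = 600 − 366 = 234 mm.
Treads = 25 − 1 = 24; going = 24 × 234 = 5616 mm.
Enclosure = 5616 + 1342 + 1183 = 8141 mm.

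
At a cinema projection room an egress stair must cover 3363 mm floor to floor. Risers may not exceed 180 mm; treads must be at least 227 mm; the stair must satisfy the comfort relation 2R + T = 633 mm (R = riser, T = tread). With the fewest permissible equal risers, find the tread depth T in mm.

279 mm

At most 180 each: 3363/180 = 18.68, giving 19 risers.
Each riser is 3363/19 = 177 mm (≤ 180 mm).
T = 633 − 2·177 = 279 mm, which satisfies the 227 mm minimum.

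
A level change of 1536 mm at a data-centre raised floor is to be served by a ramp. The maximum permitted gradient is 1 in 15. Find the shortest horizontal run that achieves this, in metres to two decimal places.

Run = rise × 15 = 1536 × 15 = 23040 mm.
23040 mm = 23.04 m.

23.04 m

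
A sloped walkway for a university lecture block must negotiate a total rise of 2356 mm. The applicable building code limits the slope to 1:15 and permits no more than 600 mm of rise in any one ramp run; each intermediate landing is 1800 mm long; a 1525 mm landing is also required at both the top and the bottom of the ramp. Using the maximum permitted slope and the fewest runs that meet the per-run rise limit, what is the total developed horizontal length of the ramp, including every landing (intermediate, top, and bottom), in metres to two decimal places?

2356 / 600 = 3.93, so 4 ramp runs are needed. That means 3 intermediate landings.
Ramp run (horizontal) at 1:15: 2356 × 15 = 35340 mm.
3 intermediate landings contribute 3 × 1800 = 5400 mm.
Top and bottom landings: 2 × 1525 = 3050 mm.
Total = 35340 + 5400 + 3050 = 43790 mm.
= 43.79 m.

43.79 m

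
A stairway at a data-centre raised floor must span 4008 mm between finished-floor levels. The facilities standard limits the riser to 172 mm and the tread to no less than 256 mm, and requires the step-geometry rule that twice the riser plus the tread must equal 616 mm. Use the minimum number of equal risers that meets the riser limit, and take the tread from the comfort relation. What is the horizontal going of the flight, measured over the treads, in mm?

4008 / 172 = 23.30, so 24 risers are needed.
Riser R = 4008 / 24 = 167 mm, within the 172 mm limit.
T = 616 − 2·167 = 282 mm, which satisfies the 256 mm minimum.
24 risers give 23 treads; going = 23 × 282 = 6486 mm.

6486 mm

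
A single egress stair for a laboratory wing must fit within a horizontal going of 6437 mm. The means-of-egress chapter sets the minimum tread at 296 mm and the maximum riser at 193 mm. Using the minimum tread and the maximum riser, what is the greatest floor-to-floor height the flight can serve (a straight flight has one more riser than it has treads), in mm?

Treads that fit: ⌊6437 / 296⌋ = 21.
Risers = treads + 1 = 22.
Maximum height = 22 × 193 = 4246 mm.

4246 mm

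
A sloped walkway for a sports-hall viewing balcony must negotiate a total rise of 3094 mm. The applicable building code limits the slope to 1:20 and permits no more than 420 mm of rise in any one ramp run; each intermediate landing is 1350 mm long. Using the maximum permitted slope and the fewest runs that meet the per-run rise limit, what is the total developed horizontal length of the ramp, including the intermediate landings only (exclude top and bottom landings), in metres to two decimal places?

71.33 m

⌈3094/420⌉ = 8 ramp runs. That means 7 intermediate landings.
Ramp run (horizontal) at 1:20: 3094 × 20 = 61880 mm.
7 intermediate landings contribute 7 × 1350 = 9450 mm.
Developed length = 61880 + 9450 = 71330 mm.
= 71.33 m.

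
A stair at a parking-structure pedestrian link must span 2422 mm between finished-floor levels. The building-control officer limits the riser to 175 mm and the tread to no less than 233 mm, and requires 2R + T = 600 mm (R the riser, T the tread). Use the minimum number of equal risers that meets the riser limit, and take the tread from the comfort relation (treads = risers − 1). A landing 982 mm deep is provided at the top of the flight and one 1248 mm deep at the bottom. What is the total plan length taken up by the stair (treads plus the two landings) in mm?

5532 mm

At most 175 each: 2422/175 = 13.84, giving 14 risers.
Each riser is 2422/14 = 173 mm (≤ 175 mm).
Tread T = 600 − 2 × 173 = 254 mm (≥ 233 mm).
14 risers give 13 treads; going = 13 × 254 = 3302 mm.
Enclosure = 3302 + 982 + 1248 = 5532 mm.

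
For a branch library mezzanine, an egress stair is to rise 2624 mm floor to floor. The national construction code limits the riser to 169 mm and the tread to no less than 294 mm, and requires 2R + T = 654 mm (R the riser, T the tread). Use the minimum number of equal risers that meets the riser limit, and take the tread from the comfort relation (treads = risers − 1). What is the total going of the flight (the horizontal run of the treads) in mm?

⌈2624/169⌉ = 16 risers.
R = 2624 ÷ 16 = 164 mm.
Tread T = 654 − 2 × 164 = 326 mm (≥ 294 mm).
Treads = 16 − 1 = 15; going = 15 × 326 = 4890 mm.

4890 mm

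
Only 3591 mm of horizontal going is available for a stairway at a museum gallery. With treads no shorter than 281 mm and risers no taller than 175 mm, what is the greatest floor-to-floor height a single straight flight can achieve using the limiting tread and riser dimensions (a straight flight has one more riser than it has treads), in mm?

2275 mm

Treads that fit: ⌊3591 / 281⌋ = 12.
Risers = treads + 1 = 13.
Maximum height = 13 × 175 = 2275 mm.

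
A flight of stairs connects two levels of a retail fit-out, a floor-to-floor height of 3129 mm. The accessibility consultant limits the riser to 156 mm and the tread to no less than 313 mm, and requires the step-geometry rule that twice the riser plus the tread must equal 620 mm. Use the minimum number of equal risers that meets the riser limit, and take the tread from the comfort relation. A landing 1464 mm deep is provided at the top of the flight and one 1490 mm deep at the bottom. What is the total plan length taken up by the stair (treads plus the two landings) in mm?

9394 mm

At most 156 each: 3129/156 = 20.06, giving 21 risers.
Riser R = 3129 / 21 = 149 mm, within the 156 mm limit.
Tread T = 620 − 2 × 149 = 322 mm (≥ 313 mm).
Treads = 21 − 1 = 20; going = 20 × 322 = 6440 mm.
Enclosure = 6440 + 1464 + 1490 = 9394 mm.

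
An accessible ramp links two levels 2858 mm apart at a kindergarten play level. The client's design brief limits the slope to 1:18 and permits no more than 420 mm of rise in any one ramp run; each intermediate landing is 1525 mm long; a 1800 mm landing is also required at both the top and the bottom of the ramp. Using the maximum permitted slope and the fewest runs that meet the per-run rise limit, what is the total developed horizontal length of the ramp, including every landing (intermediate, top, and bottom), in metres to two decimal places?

At most 420 each: 2858/420 = 6.80, giving 7 ramp runs. That means 6 intermediate landings.
Horizontal run for 2858 mm of rise at 1:18 is 2858 × 18 = 51444 mm.
6 intermediate landings contribute 6 × 1525 = 9150 mm.
Top and bottom landings: 2 × 1800 = 3600 mm.
Total = 51444 + 9150 + 3600 = 64194 mm.
= 64.19 m.

64.19 m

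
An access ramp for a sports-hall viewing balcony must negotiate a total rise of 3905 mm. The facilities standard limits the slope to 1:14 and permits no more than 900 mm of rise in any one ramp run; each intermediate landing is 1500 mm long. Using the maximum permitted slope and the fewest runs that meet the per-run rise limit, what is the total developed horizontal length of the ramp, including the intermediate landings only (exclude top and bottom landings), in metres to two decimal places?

⌈3905/900⌉ = 5 ramp runs. That means 4 intermediate landings.
Ramp run (horizontal) at 1:14: 3905 × 14 = 54670 mm.
4 intermediate landings contribute 4 × 1500 = 6000 mm.
Total developed length = 54670 + 6000 = 60670 mm.
= 60.67 m.

60.67 m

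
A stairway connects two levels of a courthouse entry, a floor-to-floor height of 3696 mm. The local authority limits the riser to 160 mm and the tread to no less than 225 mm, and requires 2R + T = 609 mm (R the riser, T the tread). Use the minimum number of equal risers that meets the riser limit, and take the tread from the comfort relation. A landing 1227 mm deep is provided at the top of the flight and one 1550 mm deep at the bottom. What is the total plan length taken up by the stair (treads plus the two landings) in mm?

3696 / 160 = 23.100 → round up to 24 risers.
Riser R = 3696 / 24 = 154 mm, within the 160 mm limit.
T = 609 − 2·154 = 301 mm, which satisfies the 225 mm minimum.
Treads = 24 − 1 = 23; going = 23 × 301 = 6923 mm.
Add landings: 6923 + 1227 + 1550 = 9700 mm.

9700 mm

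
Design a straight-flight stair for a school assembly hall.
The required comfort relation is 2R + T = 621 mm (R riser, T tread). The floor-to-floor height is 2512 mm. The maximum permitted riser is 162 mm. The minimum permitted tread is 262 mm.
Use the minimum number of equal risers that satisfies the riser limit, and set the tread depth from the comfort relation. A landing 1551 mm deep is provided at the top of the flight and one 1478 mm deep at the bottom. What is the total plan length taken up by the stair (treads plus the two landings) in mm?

2512 / 162 = 15.506 → round up to 16 risers.
Riser R = 2512 / 16 = 157 mm, within the 162 mm limit.
T = 621 − 2·157 = 307 mm, which satisfies the 262 mm minimum.
Treads = 16 − 1 = 15; going = 15 × 307 = 4605 mm.
Enclosure = 4605 + 1551 + 1478 = 7634 mm.

7634 mm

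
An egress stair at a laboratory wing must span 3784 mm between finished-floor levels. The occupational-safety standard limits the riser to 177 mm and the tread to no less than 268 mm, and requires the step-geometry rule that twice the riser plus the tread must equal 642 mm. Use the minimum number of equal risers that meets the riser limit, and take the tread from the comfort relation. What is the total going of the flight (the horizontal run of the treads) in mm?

6258 mm

3784 / 177 = 21.379 → round up to 22 risers.
Each riser is 3784/22 = 172 mm (≤ 177 mm).
From 2R + T = 642: T = 642 − 344 = 298 mm.
22 risers give 21 treads; going = 21 × 298 = 6258 mm.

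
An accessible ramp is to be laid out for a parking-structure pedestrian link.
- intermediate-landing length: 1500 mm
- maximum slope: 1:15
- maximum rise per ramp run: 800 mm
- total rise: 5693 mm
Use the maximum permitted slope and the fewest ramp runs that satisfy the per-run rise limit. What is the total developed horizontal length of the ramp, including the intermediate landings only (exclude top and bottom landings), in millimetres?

At most 800 each: 5693/800 = 7.12, giving 8 ramp runs. That means 7 intermediate landings.
Horizontal run for 5693 mm of rise at 1:15 is 5693 × 15 = 85395 mm.
7 intermediate landings contribute 7 × 1500 = 10500 mm.
Total developed length = 85395 + 10500 = 95895 mm.

95895 mm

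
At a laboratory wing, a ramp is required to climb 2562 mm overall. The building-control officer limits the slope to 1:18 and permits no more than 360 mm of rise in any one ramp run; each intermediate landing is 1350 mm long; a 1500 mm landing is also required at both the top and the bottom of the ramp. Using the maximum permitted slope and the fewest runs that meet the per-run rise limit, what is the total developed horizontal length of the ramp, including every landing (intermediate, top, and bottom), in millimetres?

2562 / 360 = 7.117 → round up to 8 ramp runs. That means 7 intermediate landings.
Ramp run (horizontal) at 1:18: 2562 × 18 = 46116 mm.
Intermediate landings: 7 × 1350 = 9450 mm.
Top and bottom landings: 2 × 1500 = 3000 mm.
Total = 46116 + 9450 + 3000 = 58566 mm.

58566 mm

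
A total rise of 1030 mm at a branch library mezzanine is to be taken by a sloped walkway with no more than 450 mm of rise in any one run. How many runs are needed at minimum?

1030 / 450 = 2.289 → round up to 3 ramp runs.

3 runs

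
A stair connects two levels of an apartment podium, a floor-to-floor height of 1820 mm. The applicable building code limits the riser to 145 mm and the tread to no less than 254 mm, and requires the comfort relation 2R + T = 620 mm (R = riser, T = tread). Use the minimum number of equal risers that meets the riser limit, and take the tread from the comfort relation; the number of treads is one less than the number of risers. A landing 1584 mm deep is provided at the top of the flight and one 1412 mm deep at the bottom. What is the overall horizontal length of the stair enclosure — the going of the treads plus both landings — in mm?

7076 mm

At most 145 each: 1820/145 = 12.55, giving 13 risers.
Each riser is 1820/13 = 140 mm (≤ 145 mm).
T = 620 − 2·140 = 340 mm, which satisfies the 254 mm minimum.
Going = (13 − 1) × 340 = 4080 mm.
Enclosure = 4080 + 1584 + 1412 = 7076 mm.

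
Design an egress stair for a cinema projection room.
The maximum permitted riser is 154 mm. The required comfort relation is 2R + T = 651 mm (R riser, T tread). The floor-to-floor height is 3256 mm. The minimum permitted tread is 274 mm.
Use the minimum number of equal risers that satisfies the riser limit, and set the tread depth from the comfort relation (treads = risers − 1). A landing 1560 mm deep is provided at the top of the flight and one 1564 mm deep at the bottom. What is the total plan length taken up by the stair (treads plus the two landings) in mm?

3256 / 154 = 21.14, so 22 risers are needed.
R = 3256 ÷ 22 = 148 mm.
From 2R + T = 651: T = 651 − 296 = 355 mm.
Going = (22 − 1) × 355 = 7455 mm.
Enclosure = 7455 + 1560 + 1564 = 10579 mm.

10579 mm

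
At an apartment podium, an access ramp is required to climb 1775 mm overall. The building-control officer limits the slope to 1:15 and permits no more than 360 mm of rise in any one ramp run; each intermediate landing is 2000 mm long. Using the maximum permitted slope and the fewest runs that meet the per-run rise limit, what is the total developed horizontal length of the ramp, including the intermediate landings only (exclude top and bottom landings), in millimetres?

1775 / 360 = 4.93, so 5 ramp runs are needed. That means 4 intermediate landings.
Horizontal run for 1775 mm of rise at 1:15 is 1775 × 15 = 26625 mm.
Intermediate landings: 4 × 2000 = 8000 mm.
Total developed length = 26625 + 8000 = 34625 mm.

34625 mm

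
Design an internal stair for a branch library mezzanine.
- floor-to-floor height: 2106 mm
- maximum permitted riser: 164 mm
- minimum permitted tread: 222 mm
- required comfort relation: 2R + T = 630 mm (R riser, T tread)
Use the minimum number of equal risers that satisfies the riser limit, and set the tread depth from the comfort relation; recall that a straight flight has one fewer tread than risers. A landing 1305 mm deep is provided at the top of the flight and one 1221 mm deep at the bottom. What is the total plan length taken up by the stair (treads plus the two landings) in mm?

⌈2106/164⌉ = 13 risers.
Riser R = 2106 / 13 = 162 mm, within the 164 mm limit.
From 2R + T = 630: T = 630 − 324 = 306 mm.
Treads = 13 − 1 = 12; going = 12 × 306 = 3672 mm.
Add landings: 3672 + 1305 + 1221 = 6198 mm.

6198 mm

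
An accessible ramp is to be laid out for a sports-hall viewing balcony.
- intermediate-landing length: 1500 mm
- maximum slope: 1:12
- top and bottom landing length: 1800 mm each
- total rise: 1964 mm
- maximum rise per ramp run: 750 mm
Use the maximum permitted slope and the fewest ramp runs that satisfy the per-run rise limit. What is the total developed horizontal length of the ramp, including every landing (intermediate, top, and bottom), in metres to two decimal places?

1964 / 750 = 2.619 → round up to 3 ramp runs. That means 2 intermediate landings.
Ramp run (horizontal) at 1:12: 1964 × 12 = 23568 mm.
2 intermediate landings contribute 2 × 1500 = 3000 mm.
Top and bottom landings: 2 × 1800 = 3600 mm.
Total = 23568 + 3000 + 3600 = 30168 mm.
= 30.17 m.

30.17 m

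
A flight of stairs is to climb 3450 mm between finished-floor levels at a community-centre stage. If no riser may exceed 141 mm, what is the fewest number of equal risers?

25 risers

3450 / 141 = 24.47, so 25 risers are needed.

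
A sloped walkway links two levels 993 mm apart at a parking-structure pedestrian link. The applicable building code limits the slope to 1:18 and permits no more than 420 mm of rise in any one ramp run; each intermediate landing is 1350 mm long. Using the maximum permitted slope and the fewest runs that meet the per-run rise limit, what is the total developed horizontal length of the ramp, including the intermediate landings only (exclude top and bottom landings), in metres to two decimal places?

20.57 m

At most 420 each: 993/420 = 2.36, giving 3 ramp runs. That means 2 intermediate landings.
Ramp run (horizontal) at 1:18: 993 × 18 = 17874 mm.
Intermediate landings: 2 × 1350 = 2700 mm.
Total developed length = 17874 + 2700 = 20574 mm.
= 20.57 m.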